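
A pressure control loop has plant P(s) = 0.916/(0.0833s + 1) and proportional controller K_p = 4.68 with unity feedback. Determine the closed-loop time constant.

τ = 0.0158 s

Closed loop: T(s) = K_p·P/(1+K_p·P) = 4.287/(0.0833s + 1 + 4.287), with pole at s = −(1 + 4.287)/0.0833 = −63.47.
Closed-loop time constant τ = 1/63.47 = 0.0158 s.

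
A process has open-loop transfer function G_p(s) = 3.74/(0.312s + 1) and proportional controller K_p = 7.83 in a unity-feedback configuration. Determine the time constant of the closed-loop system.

Closed loop: T(s) = K_p·G_p/(1+K_p·G_p) = 29.28/(0.312s + 1 + 29.28), with pole at s = −(1 + 29.28)/0.312 = −97.06.
Closed-loop time constant τ = 1/97.06 = 0.0103 s.

τ = 0.0103 s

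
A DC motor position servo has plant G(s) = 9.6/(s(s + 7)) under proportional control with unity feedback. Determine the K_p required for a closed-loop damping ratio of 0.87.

K_p = 1.69

Closed-loop characteristic equation: s² + 7s + K_p·9.6 = 0.
So ω_n = √(9.6K_p) and 2ζω_n = 7, giving ζ = 7/(2√(9.6K_p)).
Setting ζ = 0.87: √(9.6K_p) = 7/(2·0.87) = 4.023, so K_p = 16.18/9.6 = 1.69.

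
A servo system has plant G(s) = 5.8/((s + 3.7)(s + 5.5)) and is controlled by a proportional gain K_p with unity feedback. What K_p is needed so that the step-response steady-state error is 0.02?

For a type-0 loop with proportional control, e_ss = 1/(1 + K_p·G(0)).
G(0) = 0.285. Require 1/(1 + K_p·0.285) = 0.02, so 1 + 0.285·K_p = 50.
K_p = (50 − 1)/0.285 = 172.

K_p = 172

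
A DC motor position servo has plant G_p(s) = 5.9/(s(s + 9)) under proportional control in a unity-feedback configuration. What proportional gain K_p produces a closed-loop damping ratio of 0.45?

K_p = 16.9

Closed-loop characteristic equation: s² + 9s + K_p·5.9 = 0.
So ω_n = √(5.9K_p) and 2ζω_n = 9, giving ζ = 9/(2√(5.9K_p)).
Setting ζ = 0.45: √(5.9K_p) = 9/(2·0.45) = 10, so K_p = 100/5.9 = 16.9.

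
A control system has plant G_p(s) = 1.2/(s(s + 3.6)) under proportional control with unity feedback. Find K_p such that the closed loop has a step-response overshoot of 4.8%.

K_p = 5.59

From %OS = 100·exp(−πζ/√(1−ζ²)) = 4.8%, ζ = −ln(0.048)/√(π²+ln²(0.048)) = 0.695.
Characteristic equation s² + 3.6s + 1.2K_p = 0 gives ζ = 3.6/(2√(1.2K_p)).
Setting ζ = 0.695: √(1.2K_p) = 3.6/(2·0.695) = 2.59, so K_p = 6.708/1.2 = 5.59.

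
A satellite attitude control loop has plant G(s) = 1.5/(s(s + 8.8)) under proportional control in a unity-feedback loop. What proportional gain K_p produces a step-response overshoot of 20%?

K_p = 62.1

From %OS = 100·exp(−πζ/√(1−ζ²)) = 20%, ζ = −ln(0.2)/√(π²+ln²(0.2)) = 0.4559.
Characteristic equation s² + 8.8s + 1.5K_p = 0 gives ζ = 8.8/(2√(1.5K_p)).
Setting ζ = 0.4559: √(1.5K_p) = 8.8/(2·0.4559) = 9.65, so K_p = 93.13/1.5 = 62.1.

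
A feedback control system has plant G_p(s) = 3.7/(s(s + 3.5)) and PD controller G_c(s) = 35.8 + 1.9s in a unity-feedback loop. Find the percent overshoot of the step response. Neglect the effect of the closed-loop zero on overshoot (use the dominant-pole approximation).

19.9%

Forward path: (35.8 + 1.9s)·3.7/(s(s+3.5)). The closed-loop characteristic equation is s² + (3.5 + 3.7·1.9)s + 3.7·35.8 = 0.
That is s² + 10.53s + 132.5 = 0, so ω_n = 11.51 rad/s and ζ = 10.53/(2·11.51) = 0.4575.
%OS = 100·exp(−πζ/√(1−ζ²)) = 19.9%.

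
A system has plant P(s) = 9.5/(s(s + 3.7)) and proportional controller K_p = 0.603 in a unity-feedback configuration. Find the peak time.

T_p = 2.07 s

From 1 + K_pP(s) = 0: s² + 3.7s + 5.728 = 0 ⇒ ω_n = 2.393, ζ = 0.7729.
Damped frequency ω_d = ω_n√(1−ζ²) = 1.519 rad/s, so peak time T_p = π/ω_d = 2.07 s.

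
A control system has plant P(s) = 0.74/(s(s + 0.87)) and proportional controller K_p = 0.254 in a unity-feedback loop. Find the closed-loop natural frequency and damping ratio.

ω_n = 0.434 rad/s, ζ = 1

The closed-loop denominator is s(s+0.87) + 0.254·0.74 = s² + 0.87s + 0.188.
Matching s² + 2ζω_n s + ω_n²: ω_n = √0.188 = 0.4335 rad/s and 2ζω_n = 0.87, so ζ = 0.87/(2·0.4335) = 1.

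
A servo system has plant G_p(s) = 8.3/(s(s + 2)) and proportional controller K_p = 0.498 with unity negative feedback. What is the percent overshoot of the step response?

Closed-loop characteristic equation: s² + 2s + 4.133 = 0, so ω_n = 2.033 rad/s and ζ = 2/(2·2.033) = 0.4919.
%OS = 100·exp(−πζ/√(1−ζ²)) = 100·exp(−π·0.4919/√0.7581) = 17%.

17%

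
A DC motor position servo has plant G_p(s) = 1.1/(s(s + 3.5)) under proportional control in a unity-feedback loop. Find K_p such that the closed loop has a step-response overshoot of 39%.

K_p = 33.8

From %OS = 100·exp(−πζ/√(1−ζ²)) = 39%, ζ = −ln(0.39)/√(π²+ln²(0.39)) = 0.2871.
Characteristic equation s² + 3.5s + 1.1K_p = 0 gives ζ = 3.5/(2√(1.1K_p)).
Setting ζ = 0.2871: √(1.1K_p) = 3.5/(2·0.2871) = 6.095, so K_p = 37.15/1.1 = 33.8.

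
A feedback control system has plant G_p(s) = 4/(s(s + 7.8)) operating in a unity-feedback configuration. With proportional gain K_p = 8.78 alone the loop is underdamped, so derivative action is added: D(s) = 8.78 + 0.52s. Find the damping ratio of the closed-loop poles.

Forward path: (8.78 + 0.52s)·4/(s(s+7.8)). The closed-loop characteristic equation is s² + (7.8 + 4·0.52)s + 4·8.78 = 0.
That is s² + 9.88s + 35.12 = 0, so ω_n = 5.926 rad/s and ζ = 9.88/(2·5.926) = 0.8336.

ζ = 0.834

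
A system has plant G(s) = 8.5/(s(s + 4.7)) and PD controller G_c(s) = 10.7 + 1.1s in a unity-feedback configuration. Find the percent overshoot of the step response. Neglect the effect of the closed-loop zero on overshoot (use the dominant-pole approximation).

Forward path: (10.7 + 1.1s)·8.5/(s(s+4.7)). The closed-loop characteristic equation is s² + (4.7 + 8.5·1.1)s + 8.5·10.7 = 0.
That is s² + 14.05s + 90.95 = 0, so ω_n = 9.537 rad/s and ζ = 14.05/(2·9.537) = 0.7366.
%OS = 100·exp(−πζ/√(1−ζ²)) = 3.27%.

3.27%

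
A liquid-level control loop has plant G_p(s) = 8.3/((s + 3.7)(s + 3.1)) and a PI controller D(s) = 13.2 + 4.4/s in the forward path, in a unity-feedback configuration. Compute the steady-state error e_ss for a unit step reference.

0

The open loop D(s)G_p(s) has a pole at the origin (type 1), so the static position error constant is infinite and e_ss = 1/(1+∞) = 0.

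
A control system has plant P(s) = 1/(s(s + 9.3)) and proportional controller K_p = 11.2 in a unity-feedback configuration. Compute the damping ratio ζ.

ζ = 1.39

1 + K_p·P(s) = 0 gives s² + 9.3s + 11.2 = 0.
So ω_n² = 11.2 ⇒ ω_n = 3.347 rad/s, and ζ = 9.3/(2ω_n) = 1.39.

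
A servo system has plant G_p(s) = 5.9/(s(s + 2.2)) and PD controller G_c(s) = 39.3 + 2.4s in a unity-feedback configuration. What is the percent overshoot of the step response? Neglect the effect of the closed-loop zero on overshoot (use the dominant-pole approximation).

13.5%

Forward path: (39.3 + 2.4s)·5.9/(s(s+2.2)). The closed-loop characteristic equation is s² + (2.2 + 5.9·2.4)s + 5.9·39.3 = 0.
That is s² + 16.36s + 231.9 = 0, so ω_n = 15.23 rad/s and ζ = 16.36/(2·15.23) = 0.5372.
%OS = 100·exp(−πζ/√(1−ζ²)) = 13.5%.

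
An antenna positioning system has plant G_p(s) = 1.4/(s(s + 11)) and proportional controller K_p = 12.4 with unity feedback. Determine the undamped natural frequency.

With unity feedback the closed-loop characteristic equation is s² + 11s + 12.4·1.4 = s² + 11s + 17.36 = 0.
Matching s² + 2ζω_n s + ω_n²: ω_n = √17.36 = 4.167 rad/s and 2ζω_n = 11, so ζ = 11/(2·4.167) = 1.32.

ω_n = 4.17 rad/s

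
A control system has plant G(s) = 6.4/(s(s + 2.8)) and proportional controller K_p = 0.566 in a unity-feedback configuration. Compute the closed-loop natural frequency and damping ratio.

With unity feedback the closed-loop characteristic equation is s² + 2.8s + 0.566·6.4 = s² + 2.8s + 3.622 = 0.
So ω_n² = 3.622 ⇒ ω_n = 1.903 rad/s, and ζ = 2.8/(2ω_n) = 0.736.

ω_n = 1.9 rad/s, ζ = 0.736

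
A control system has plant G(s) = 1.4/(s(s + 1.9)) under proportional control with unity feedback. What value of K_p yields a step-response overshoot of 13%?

K_p = 2.17

From %OS = 100·exp(−πζ/√(1−ζ²)) = 13%, ζ = −ln(0.13)/√(π²+ln²(0.13)) = 0.5446.
Characteristic equation s² + 1.9s + 1.4K_p = 0 gives ζ = 1.9/(2√(1.4K_p)).
Setting ζ = 0.5446: √(1.4K_p) = 1.9/(2·0.5446) = 1.744, so K_p = 3.042/1.4 = 2.17.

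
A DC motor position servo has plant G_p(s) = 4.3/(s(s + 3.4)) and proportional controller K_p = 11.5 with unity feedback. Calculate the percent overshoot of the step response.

45.7%

From 1 + K_pG_p(s) = 0: s² + 3.4s + 49.45 = 0 ⇒ ω_n = 7.032, ζ = 0.2417.
%OS = 100·exp(−πζ/√(1−ζ²)) = 100·exp(−π·0.2417/√0.9416) = 45.7%.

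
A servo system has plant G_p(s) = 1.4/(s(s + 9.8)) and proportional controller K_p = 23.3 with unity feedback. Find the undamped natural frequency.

With unity feedback the closed-loop characteristic equation is s² + 9.8s + 23.3·1.4 = s² + 9.8s + 32.62 = 0.
So ω_n² = 32.62 ⇒ ω_n = 5.711 rad/s, and ζ = 9.8/(2ω_n) = 0.858.

ω_n = 5.71 rad/s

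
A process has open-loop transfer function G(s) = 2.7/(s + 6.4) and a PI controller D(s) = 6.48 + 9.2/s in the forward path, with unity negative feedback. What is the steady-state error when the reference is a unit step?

0

The open loop D(s)G(s) has a pole at the origin (type 1), so the static position error constant is infinite and e_ss = 1/(1+∞) = 0.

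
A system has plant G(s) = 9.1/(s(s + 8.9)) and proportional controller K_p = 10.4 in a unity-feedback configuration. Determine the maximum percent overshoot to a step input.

Closed-loop characteristic equation: s² + 8.9s + 94.64 = 0, so ω_n = 9.728 rad/s and ζ = 8.9/(2·9.728) = 0.4574.
%OS = 100·exp(−πζ/√(1−ζ²)) = 100·exp(−π·0.4574/√0.7908) = 19.9%.

19.9%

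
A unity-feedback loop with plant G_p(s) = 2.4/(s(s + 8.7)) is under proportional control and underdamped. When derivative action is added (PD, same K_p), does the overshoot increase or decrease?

With PD the characteristic equation becomes s² + (a + K·K_d)s + K·K_p = 0; the damping term grows, ζ rises, overshoot falls.

decrease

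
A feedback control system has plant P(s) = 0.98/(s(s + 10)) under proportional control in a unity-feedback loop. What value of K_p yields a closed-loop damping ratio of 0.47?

K_p = 115

Closed-loop characteristic equation: s² + 10s + K_p·0.98 = 0.
So ω_n = √(0.98K_p) and 2ζω_n = 10, giving ζ = 10/(2√(0.98K_p)).
Setting ζ = 0.47: √(0.98K_p) = 10/(2·0.47) = 10.64, so K_p = 113.2/0.98 = 115.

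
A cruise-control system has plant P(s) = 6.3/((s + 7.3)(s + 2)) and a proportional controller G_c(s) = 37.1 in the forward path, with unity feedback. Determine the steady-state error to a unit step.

The loop is type 0. Static position error constant K_pos = G_c(0)·P(0) = 37.1·0.4315 = 16.01.
Steady-state error to a unit step: e_ss = 1/(1+K_pos) = 1/17.01 = 0.0588.

0.0588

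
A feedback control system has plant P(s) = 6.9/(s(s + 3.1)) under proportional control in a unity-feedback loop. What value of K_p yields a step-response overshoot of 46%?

From %OS = 100·exp(−πζ/√(1−ζ²)) = 46%, ζ = −ln(0.46)/√(π²+ln²(0.46)) = 0.24.
Characteristic equation s² + 3.1s + 6.9K_p = 0 gives ζ = 3.1/(2√(6.9K_p)).
Setting ζ = 0.24: √(6.9K_p) = 3.1/(2·0.24) = 6.46, so K_p = 41.73/6.9 = 6.05.

K_p = 6.05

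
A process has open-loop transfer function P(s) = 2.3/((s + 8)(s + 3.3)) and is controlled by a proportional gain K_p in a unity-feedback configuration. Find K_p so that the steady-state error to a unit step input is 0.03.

Steady-state error for a unit step on this type-0 loop is 1/(1 + K_p·P(0)).
P(0) = 0.08712. Require 1/(1 + K_p·0.08712) = 0.03, so 1 + 0.08712·K_p = 33.33.
K_p = (33.33 − 1)/0.08712 = 371.

K_p = 371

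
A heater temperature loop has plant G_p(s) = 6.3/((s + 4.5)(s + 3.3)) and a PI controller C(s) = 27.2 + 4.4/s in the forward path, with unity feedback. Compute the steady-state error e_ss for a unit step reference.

The open loop C(s)G_p(s) has a pole at the origin (type 1), so the static position error constant is infinite and e_ss = 1/(1+∞) = 0.

0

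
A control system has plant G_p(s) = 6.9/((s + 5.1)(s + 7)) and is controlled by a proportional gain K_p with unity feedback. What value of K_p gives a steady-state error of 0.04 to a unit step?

K_p = 124

The loop is type 0, so e_ss(step) = 1/(1 + K_pos) with K_pos = K_p·G_p(0).
G_p(0) = 0.1933. Require 1/(1 + K_p·0.1933) = 0.04, so 1 + 0.1933·K_p = 25.
K_p = (25 − 1)/0.1933 = 124.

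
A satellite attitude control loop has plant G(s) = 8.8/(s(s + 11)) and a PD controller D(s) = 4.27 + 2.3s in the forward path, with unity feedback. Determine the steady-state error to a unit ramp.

0.293

The loop has one pole at the origin (type 1). Velocity error constant K_v = lim_{s→0} s·D(s)G(s) = 4.27·8.8/11 = 3.416.
Steady-state error to a unit ramp: e_ss = 1/K_v = 0.293.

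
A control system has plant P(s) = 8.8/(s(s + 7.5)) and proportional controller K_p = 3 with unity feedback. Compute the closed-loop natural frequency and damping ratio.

The closed-loop denominator is s(s+7.5) + 3·8.8 = s² + 7.5s + 26.4.
Matching s² + 2ζω_n s + ω_n²: ω_n = √26.4 = 5.138 rad/s and 2ζω_n = 7.5, so ζ = 7.5/(2·5.138) = 0.73.

ω_n = 5.14 rad/s, ζ = 0.73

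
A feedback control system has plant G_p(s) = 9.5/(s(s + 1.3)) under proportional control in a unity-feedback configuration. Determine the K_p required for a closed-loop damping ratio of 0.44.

Closed-loop characteristic equation: s² + 1.3s + K_p·9.5 = 0.
So ω_n = √(9.5K_p) and 2ζω_n = 1.3, giving ζ = 1.3/(2√(9.5K_p)).
Setting ζ = 0.44: √(9.5K_p) = 1.3/(2·0.44) = 1.477, so K_p = 2.182/9.5 = 0.23.

K_p = 0.23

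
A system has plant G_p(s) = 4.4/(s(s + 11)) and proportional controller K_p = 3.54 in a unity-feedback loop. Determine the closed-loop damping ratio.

The closed-loop denominator is s(s+11) + 3.54·4.4 = s² + 11s + 15.58.
So ω_n² = 15.58 ⇒ ω_n = 3.947 rad/s, and ζ = 11/(2ω_n) = 1.39.

ζ = 1.39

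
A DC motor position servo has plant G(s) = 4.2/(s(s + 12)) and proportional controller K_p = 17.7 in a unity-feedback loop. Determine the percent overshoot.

4.76%

From 1 + K_pG(s) = 0: s² + 12s + 74.34 = 0 ⇒ ω_n = 8.622, ζ = 0.6959.
%OS = 100·exp(−πζ/√(1−ζ²)) = 100·exp(−π·0.6959/√0.5157) = 4.76%.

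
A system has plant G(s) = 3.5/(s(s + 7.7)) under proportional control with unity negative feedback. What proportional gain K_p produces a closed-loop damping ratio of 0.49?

Closed-loop characteristic equation: s² + 7.7s + K_p·3.5 = 0.
So ω_n = √(3.5K_p) and 2ζω_n = 7.7, giving ζ = 7.7/(2√(3.5K_p)).
Setting ζ = 0.49: √(3.5K_p) = 7.7/(2·0.49) = 7.857, so K_p = 61.73/3.5 = 17.6.

K_p = 17.6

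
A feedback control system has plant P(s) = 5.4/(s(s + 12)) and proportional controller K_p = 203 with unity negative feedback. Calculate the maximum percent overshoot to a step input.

56.1%

From 1 + K_pP(s) = 0: s² + 12s + 1096 = 0 ⇒ ω_n = 33.11, ζ = 0.1812.
%OS = 100·exp(−πζ/√(1−ζ²)) = 100·exp(−π·0.1812/√0.9672) = 56.1%.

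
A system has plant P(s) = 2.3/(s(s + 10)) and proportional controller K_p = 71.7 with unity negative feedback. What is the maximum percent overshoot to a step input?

From 1 + K_pP(s) = 0: s² + 10s + 164.9 = 0 ⇒ ω_n = 12.84, ζ = 0.3894.
%OS = 100·exp(−πζ/√(1−ζ²)) = 100·exp(−π·0.3894/√0.8484) = 26.5%.

26.5%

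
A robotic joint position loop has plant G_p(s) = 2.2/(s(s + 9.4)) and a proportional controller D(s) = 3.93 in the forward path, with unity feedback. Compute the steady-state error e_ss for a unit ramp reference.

1.09

The loop has one pole at the origin (type 1). Velocity error constant K_v = lim_{s→0} s·D(s)G_p(s) = 3.93·2.2/9.4 = 0.9198.
Steady-state error to a unit ramp: e_ss = 1/K_v = 1.09.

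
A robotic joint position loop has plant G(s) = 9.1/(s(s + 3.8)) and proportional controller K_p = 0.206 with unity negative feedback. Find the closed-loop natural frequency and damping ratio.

ω_n = 1.37 rad/s, ζ = 1.39

1 + K_p·G(s) = 0 gives s² + 3.8s + 1.875 = 0.
So ω_n² = 1.875 ⇒ ω_n = 1.369 rad/s, and ζ = 3.8/(2ω_n) = 1.39.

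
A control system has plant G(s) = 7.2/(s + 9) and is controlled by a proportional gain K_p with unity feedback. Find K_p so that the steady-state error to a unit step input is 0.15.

K_p = 7.08

For a type-0 loop with proportional control, e_ss = 1/(1 + K_p·G(0)).
G(0) = 0.8. Require 1/(1 + K_p·0.8) = 0.15, so 1 + 0.8·K_p = 6.667.
K_p = (6.667 − 1)/0.8 = 7.08.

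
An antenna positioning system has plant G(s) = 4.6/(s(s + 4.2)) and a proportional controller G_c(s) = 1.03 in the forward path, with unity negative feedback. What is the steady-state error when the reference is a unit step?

The open loop G_c(s)G(s) has a pole at the origin (type 1), so the static position error constant is infinite and e_ss = 1/(1+∞) = 0.

0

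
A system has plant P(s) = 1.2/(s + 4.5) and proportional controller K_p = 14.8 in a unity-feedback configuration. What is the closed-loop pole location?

Closed-loop transfer function: T(s) = K_p·P(s)/(1 + K_p·P(s)) = 17.76/(s + 4.5 + 17.76) = 17.76/(s + 22.26).
The closed-loop pole is at s = −22.26.

s = -22.26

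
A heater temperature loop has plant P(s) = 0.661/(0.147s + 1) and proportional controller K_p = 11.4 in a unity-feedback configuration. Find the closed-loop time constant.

Closed loop: T(s) = K_p·P/(1+K_p·P) = 7.535/(0.147s + 1 + 7.535), with pole at s = −(1 + 7.535)/0.147 = −58.06.
Closed-loop time constant τ = 1/58.06 = 0.0172 s.

τ = 0.0172 s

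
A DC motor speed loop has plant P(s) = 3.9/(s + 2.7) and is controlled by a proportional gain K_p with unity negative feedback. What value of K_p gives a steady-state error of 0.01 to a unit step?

K_p = 68.5

Steady-state error for a unit step on this type-0 loop is 1/(1 + K_p·P(0)).
P(0) = 1.444. Require 1/(1 + K_p·1.444) = 0.01, so 1 + 1.444·K_p = 100.
K_p = (100 − 1)/1.444 = 68.5.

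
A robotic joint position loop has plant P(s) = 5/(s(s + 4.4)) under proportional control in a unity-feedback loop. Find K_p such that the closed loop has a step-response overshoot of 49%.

K_p = 19.7

From %OS = 100·exp(−πζ/√(1−ζ²)) = 49%, ζ = −ln(0.49)/√(π²+ln²(0.49)) = 0.2214.
Characteristic equation s² + 4.4s + 5K_p = 0 gives ζ = 4.4/(2√(5K_p)).
Setting ζ = 0.2214: √(5K_p) = 4.4/(2·0.2214) = 9.935, so K_p = 98.71/5 = 19.7.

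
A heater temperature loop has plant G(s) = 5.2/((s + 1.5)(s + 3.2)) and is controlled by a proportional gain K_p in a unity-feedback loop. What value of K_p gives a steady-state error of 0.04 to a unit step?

K_p = 22.2

Steady-state error for a unit step on this type-0 loop is 1/(1 + K_p·G(0)).
G(0) = 1.083. Require 1/(1 + K_p·1.083) = 0.04, so 1 + 1.083·K_p = 25.
K_p = (25 − 1)/1.083 = 22.2.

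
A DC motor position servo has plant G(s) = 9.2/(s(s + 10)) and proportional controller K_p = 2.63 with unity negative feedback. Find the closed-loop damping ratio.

ζ = 1.02

1 + K_p·G(s) = 0 gives s² + 10s + 24.2 = 0.
Matching s² + 2ζω_n s + ω_n²: ω_n = √24.2 = 4.919 rad/s and 2ζω_n = 10, so ζ = 10/(2·4.919) = 1.02.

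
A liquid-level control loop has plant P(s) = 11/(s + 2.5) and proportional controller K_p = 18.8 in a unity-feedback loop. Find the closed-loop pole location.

s = -209.3

Closed-loop transfer function: T(s) = K_p·P(s)/(1 + K_p·P(s)) = 206.8/(s + 2.5 + 206.8) = 206.8/(s + 209.3).
The closed-loop pole is at s = −209.3.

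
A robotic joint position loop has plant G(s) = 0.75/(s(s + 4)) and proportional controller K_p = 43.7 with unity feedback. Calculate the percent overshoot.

The closed-loop denominator s² + 4s + 32.78 gives ω_n = √32.78 = 5.725 and ζ = 4/(2ω_n) = 0.3493.
%OS = 100·exp(−πζ/√(1−ζ²)) = 100·exp(−π·0.3493/√0.878) = 31%.

31%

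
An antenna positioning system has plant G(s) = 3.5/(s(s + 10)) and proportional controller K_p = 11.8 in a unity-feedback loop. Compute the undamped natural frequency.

The closed-loop denominator is s(s+10) + 11.8·3.5 = s² + 10s + 41.3.
So ω_n² = 41.3 ⇒ ω_n = 6.427 rad/s, and ζ = 10/(2ω_n) = 0.778.

ω_n = 6.43 rad/s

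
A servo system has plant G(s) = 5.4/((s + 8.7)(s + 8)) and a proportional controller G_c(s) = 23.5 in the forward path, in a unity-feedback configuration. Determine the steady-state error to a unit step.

0.354

The loop is type 0. Static position error constant K_pos = G_c(0)·G(0) = 23.5·0.07759 = 1.823.
Steady-state error to a unit step: e_ss = 1/(1+K_pos) = 1/2.823 = 0.354.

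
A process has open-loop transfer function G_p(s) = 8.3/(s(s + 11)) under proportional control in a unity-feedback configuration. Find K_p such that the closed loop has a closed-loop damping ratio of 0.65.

Closed-loop characteristic equation: s² + 11s + K_p·8.3 = 0.
So ω_n = √(8.3K_p) and 2ζω_n = 11, giving ζ = 11/(2√(8.3K_p)).
Setting ζ = 0.65: √(8.3K_p) = 11/(2·0.65) = 8.462, so K_p = 71.6/8.3 = 8.63.

K_p = 8.63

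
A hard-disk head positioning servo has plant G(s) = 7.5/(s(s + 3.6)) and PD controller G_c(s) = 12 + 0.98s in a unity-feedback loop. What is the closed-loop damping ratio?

ζ = 0.577

Forward path: (12 + 0.98s)·7.5/(s(s+3.6)). The closed-loop characteristic equation is s² + (3.6 + 7.5·0.98)s + 7.5·12 = 0.
That is s² + 10.95s + 90 = 0, so ω_n = 9.487 rad/s and ζ = 10.95/(2·9.487) = 0.5771.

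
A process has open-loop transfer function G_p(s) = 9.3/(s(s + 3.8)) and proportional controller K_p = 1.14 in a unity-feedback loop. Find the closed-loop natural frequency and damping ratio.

The closed-loop denominator is s(s+3.8) + 1.14·9.3 = s² + 3.8s + 10.6.
So ω_n² = 10.6 ⇒ ω_n = 3.256 rad/s, and ζ = 3.8/(2ω_n) = 0.584.

ω_n = 3.26 rad/s, ζ = 0.584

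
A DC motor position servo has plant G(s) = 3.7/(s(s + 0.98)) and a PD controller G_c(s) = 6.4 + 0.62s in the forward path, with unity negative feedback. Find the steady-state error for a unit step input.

0

The open loop G_c(s)G(s) has a pole at the origin (type 1), so the static position error constant is infinite and e_ss = 1/(1+∞) = 0.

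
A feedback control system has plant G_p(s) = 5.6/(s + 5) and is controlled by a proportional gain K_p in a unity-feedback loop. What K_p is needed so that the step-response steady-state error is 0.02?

K_p = 43.8

For a type-0 loop with proportional control, e_ss = 1/(1 + K_p·G_p(0)).
G_p(0) = 1.12. Require 1/(1 + K_p·1.12) = 0.02, so 1 + 1.12·K_p = 50.
K_p = (50 − 1)/1.12 = 43.8.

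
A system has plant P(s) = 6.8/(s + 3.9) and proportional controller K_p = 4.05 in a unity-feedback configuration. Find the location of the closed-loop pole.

s = -31.44

Closed-loop transfer function: T(s) = K_p·P(s)/(1 + K_p·P(s)) = 27.54/(s + 3.9 + 27.54) = 27.54/(s + 31.44).
The closed-loop pole is at s = −31.44.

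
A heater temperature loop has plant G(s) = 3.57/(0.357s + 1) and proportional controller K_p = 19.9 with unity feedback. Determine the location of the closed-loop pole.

Closed loop: T(s) = K_p·G/(1+K_p·G) = 71.04/(0.357s + 1 + 71.04), with pole at s = −(1 + 71.04)/0.357 = −201.8.

s = -201.8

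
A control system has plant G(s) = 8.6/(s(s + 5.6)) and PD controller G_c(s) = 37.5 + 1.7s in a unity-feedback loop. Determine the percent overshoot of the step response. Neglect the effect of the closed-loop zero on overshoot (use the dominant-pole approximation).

11.8%

Forward path: (37.5 + 1.7s)·8.6/(s(s+5.6)). The closed-loop characteristic equation is s² + (5.6 + 8.6·1.7)s + 8.6·37.5 = 0.
That is s² + 20.22s + 322.5 = 0, so ω_n = 17.96 rad/s and ζ = 20.22/(2·17.96) = 0.563.
%OS = 100·exp(−πζ/√(1−ζ²)) = 11.8%.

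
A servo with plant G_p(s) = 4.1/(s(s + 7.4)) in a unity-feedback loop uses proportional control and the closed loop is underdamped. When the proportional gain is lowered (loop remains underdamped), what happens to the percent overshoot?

decrease

ζ = 7.4/(2√(4.1K_p)) rises as K_p falls; higher damping means less overshoot.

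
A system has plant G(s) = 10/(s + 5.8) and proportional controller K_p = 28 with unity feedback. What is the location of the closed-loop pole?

s = -285.8

Closed-loop transfer function: T(s) = K_p·G(s)/(1 + K_p·G(s)) = 280/(s + 5.8 + 280) = 280/(s + 285.8).
The closed-loop pole is at s = −285.8.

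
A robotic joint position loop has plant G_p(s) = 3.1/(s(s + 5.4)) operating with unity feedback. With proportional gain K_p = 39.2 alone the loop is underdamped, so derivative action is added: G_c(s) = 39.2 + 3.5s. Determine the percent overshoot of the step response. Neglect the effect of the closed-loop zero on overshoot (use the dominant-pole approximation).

Forward path: (39.2 + 3.5s)·3.1/(s(s+5.4)). The closed-loop characteristic equation is s² + (5.4 + 3.1·3.5)s + 3.1·39.2 = 0.
That is s² + 16.25s + 121.5 = 0, so ω_n = 11.02 rad/s and ζ = 16.25/(2·11.02) = 0.7371.
%OS = 100·exp(−πζ/√(1−ζ²)) = 3.25%.

3.25%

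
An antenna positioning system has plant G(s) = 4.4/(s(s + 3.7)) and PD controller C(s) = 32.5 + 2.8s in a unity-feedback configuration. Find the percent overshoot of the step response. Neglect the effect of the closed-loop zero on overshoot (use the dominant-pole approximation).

Forward path: (32.5 + 2.8s)·4.4/(s(s+3.7)). The closed-loop characteristic equation is s² + (3.7 + 4.4·2.8)s + 4.4·32.5 = 0.
That is s² + 16.02s + 143 = 0, so ω_n = 11.96 rad/s and ζ = 16.02/(2·11.96) = 0.6698.
%OS = 100·exp(−πζ/√(1−ζ²)) = 5.88%.

5.88%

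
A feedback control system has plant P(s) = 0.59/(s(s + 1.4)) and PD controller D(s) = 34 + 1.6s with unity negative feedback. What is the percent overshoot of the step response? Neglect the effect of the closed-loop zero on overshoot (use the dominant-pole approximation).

Forward path: (34 + 1.6s)·0.59/(s(s+1.4)). The closed-loop characteristic equation is s² + (1.4 + 0.59·1.6)s + 0.59·34 = 0.
That is s² + 2.344s + 20.06 = 0, so ω_n = 4.479 rad/s and ζ = 2.344/(2·4.479) = 0.2617.
%OS = 100·exp(−πζ/√(1−ζ²)) = 42.7%.

42.7%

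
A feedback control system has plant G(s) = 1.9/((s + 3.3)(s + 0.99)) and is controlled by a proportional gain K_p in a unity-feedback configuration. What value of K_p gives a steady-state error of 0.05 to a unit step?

Steady-state error for a unit step on this type-0 loop is 1/(1 + K_p·G(0)).
G(0) = 0.5816. Require 1/(1 + K_p·0.5816) = 0.05, so 1 + 0.5816·K_p = 20.
K_p = (20 − 1)/0.5816 = 32.7.

K_p = 32.7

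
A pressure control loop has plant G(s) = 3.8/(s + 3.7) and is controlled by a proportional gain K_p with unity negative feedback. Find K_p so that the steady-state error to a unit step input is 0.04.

For a type-0 loop with proportional control, e_ss = 1/(1 + K_p·G(0)).
G(0) = 1.027. Require 1/(1 + K_p·1.027) = 0.04, so 1 + 1.027·K_p = 25.
K_p = (25 − 1)/1.027 = 23.4.

K_p = 23.4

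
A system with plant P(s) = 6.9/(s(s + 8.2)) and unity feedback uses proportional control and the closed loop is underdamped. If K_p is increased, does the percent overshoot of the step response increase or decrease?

increase

Characteristic equation s² + 8.2s + K_p·6.9 = 0: raising K_p raises ω_n while 2ζω_n = 8.2 is fixed, so ζ falls and overshoot grows.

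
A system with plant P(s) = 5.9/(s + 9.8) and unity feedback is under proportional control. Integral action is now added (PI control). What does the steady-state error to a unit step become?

Adding integral action puts a pole at s = 0 in the forward path, raising the system type to 1; a type-1 loop has zero steady-state error to a step.

0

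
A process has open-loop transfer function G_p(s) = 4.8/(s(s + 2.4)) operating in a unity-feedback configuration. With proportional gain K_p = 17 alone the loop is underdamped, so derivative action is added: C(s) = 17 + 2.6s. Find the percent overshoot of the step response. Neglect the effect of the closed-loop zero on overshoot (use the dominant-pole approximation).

Forward path: (17 + 2.6s)·4.8/(s(s+2.4)). The closed-loop characteristic equation is s² + (2.4 + 4.8·2.6)s + 4.8·17 = 0.
That is s² + 14.88s + 81.6 = 0, so ω_n = 9.033 rad/s and ζ = 14.88/(2·9.033) = 0.8236.
%OS = 100·exp(−πζ/√(1−ζ²)) = 1.04%.

1.04%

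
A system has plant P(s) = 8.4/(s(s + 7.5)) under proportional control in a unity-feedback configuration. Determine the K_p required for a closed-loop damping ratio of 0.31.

K_p = 17.4

Closed-loop characteristic equation: s² + 7.5s + K_p·8.4 = 0.
So ω_n = √(8.4K_p) and 2ζω_n = 7.5, giving ζ = 7.5/(2√(8.4K_p)).
Setting ζ = 0.31: √(8.4K_p) = 7.5/(2·0.31) = 12.1, so K_p = 146.3/8.4 = 17.4.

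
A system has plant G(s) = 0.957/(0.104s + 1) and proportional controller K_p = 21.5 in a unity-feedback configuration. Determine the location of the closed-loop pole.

Closed loop: T(s) = K_p·G/(1+K_p·G) = 20.58/(0.104s + 1 + 20.58), with pole at s = −(1 + 20.58)/0.104 = −207.5.

s = -207.5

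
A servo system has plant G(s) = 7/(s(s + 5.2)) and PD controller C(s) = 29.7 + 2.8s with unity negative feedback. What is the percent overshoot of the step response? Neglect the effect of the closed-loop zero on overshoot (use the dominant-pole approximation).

Forward path: (29.7 + 2.8s)·7/(s(s+5.2)). The closed-loop characteristic equation is s² + (5.2 + 7·2.8)s + 7·29.7 = 0.
That is s² + 24.8s + 207.9 = 0, so ω_n = 14.42 rad/s and ζ = 24.8/(2·14.42) = 0.86.
%OS = 100·exp(−πζ/√(1−ζ²)) = 0.502%.

0.502%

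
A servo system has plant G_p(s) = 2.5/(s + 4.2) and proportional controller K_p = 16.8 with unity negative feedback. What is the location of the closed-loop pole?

Closed-loop transfer function: T(s) = K_p·G_p(s)/(1 + K_p·G_p(s)) = 42/(s + 4.2 + 42) = 42/(s + 46.2).
The closed-loop pole is at s = −46.2.

s = -46.2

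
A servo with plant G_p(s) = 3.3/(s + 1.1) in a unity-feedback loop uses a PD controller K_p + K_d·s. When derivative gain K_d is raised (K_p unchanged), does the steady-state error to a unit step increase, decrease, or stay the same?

unchanged

K_d affects only the transient (the s-coefficient); the DC loop gain, and hence e_ss, depends only on K_p.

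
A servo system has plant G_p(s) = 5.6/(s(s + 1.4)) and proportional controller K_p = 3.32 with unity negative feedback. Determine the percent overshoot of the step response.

Closed-loop characteristic equation: s² + 1.4s + 18.59 = 0, so ω_n = 4.312 rad/s and ζ = 1.4/(2·4.312) = 0.1623.
%OS = 100·exp(−πζ/√(1−ζ²)) = 100·exp(−π·0.1623/√0.9736) = 59.6%.

59.6%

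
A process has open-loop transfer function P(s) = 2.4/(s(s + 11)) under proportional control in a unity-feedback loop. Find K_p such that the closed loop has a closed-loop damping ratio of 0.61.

K_p = 33.9

Closed-loop characteristic equation: s² + 11s + K_p·2.4 = 0.
So ω_n = √(2.4K_p) and 2ζω_n = 11, giving ζ = 11/(2√(2.4K_p)).
Setting ζ = 0.61: √(2.4K_p) = 11/(2·0.61) = 9.016, so K_p = 81.3/2.4 = 33.9.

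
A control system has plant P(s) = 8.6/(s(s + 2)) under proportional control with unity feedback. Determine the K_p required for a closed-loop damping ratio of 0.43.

K_p = 0.629

Closed-loop characteristic equation: s² + 2s + K_p·8.6 = 0.
So ω_n = √(8.6K_p) and 2ζω_n = 2, giving ζ = 2/(2√(8.6K_p)).
Setting ζ = 0.43: √(8.6K_p) = 2/(2·0.43) = 2.326, so K_p = 5.408/8.6 = 0.629.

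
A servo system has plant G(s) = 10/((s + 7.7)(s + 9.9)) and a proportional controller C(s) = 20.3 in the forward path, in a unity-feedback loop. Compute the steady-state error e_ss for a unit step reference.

The loop is type 0. Static position error constant K_pos = C(0)·G(0) = 20.3·0.1312 = 2.663.
Steady-state error to a unit step: e_ss = 1/(1+K_pos) = 1/3.663 = 0.273.

0.273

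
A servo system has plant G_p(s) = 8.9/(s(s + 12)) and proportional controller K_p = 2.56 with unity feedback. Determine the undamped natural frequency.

ω_n = 4.77 rad/s

With unity feedback the closed-loop characteristic equation is s² + 12s + 2.56·8.9 = s² + 12s + 22.78 = 0.
So ω_n² = 22.78 ⇒ ω_n = 4.773 rad/s, and ζ = 12/(2ω_n) = 1.26.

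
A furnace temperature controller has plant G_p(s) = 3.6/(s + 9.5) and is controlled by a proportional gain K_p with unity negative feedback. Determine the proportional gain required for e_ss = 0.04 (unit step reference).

Steady-state error for a unit step on this type-0 loop is 1/(1 + K_p·G_p(0)).
G_p(0) = 0.3789. Require 1/(1 + K_p·0.3789) = 0.04, so 1 + 0.3789·K_p = 25.
K_p = (25 − 1)/0.3789 = 63.3.

K_p = 63.3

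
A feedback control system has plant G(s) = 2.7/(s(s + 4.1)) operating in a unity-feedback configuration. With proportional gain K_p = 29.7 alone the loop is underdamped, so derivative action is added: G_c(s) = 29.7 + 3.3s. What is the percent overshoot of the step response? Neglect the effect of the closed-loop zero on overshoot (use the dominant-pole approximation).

3.61%

Forward path: (29.7 + 3.3s)·2.7/(s(s+4.1)). The closed-loop characteristic equation is s² + (4.1 + 2.7·3.3)s + 2.7·29.7 = 0.
That is s² + 13.01s + 80.19 = 0, so ω_n = 8.955 rad/s and ζ = 13.01/(2·8.955) = 0.7264.
%OS = 100·exp(−πζ/√(1−ζ²)) = 3.61%.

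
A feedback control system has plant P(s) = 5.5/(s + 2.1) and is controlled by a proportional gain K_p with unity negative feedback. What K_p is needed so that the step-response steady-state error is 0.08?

Steady-state error for a unit step on this type-0 loop is 1/(1 + K_p·P(0)).
P(0) = 2.619. Require 1/(1 + K_p·2.619) = 0.08, so 1 + 2.619·K_p = 12.5.
K_p = (12.5 − 1)/2.619 = 4.39.

K_p = 4.39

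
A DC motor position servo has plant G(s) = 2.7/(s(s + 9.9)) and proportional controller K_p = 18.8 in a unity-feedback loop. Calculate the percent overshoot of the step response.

4.81%

Closed-loop characteristic equation: s² + 9.9s + 50.76 = 0, so ω_n = 7.125 rad/s and ζ = 9.9/(2·7.125) = 0.6948.
%OS = 100·exp(−πζ/√(1−ζ²)) = 100·exp(−π·0.6948/√0.5173) = 4.81%.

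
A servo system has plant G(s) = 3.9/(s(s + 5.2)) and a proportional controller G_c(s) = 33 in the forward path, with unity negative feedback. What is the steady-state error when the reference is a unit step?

The open loop G_c(s)G(s) has a pole at the origin (type 1), so the static position error constant is infinite and e_ss = 1/(1+∞) = 0.

0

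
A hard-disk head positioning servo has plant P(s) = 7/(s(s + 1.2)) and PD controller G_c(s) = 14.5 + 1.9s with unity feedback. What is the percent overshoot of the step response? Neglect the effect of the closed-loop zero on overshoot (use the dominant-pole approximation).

Forward path: (14.5 + 1.9s)·7/(s(s+1.2)). The closed-loop characteristic equation is s² + (1.2 + 7·1.9)s + 7·14.5 = 0.
That is s² + 14.5s + 101.5 = 0, so ω_n = 10.07 rad/s and ζ = 14.5/(2·10.07) = 0.7196.
%OS = 100·exp(−πζ/√(1−ζ²)) = 3.85%.

3.85%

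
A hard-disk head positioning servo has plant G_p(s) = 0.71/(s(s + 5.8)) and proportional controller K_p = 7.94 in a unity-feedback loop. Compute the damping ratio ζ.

ζ = 1.22

With unity feedback the closed-loop characteristic equation is s² + 5.8s + 7.94·0.71 = s² + 5.8s + 5.637 = 0.
So ω_n² = 5.637 ⇒ ω_n = 2.374 rad/s, and ζ = 5.8/(2ω_n) = 1.22.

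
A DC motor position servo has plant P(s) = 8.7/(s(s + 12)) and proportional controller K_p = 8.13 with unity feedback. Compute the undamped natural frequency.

ω_n = 8.41 rad/s

With unity feedback the closed-loop characteristic equation is s² + 12s + 8.13·8.7 = s² + 12s + 70.73 = 0.
So ω_n² = 70.73 ⇒ ω_n = 8.41 rad/s, and ζ = 12/(2ω_n) = 0.713.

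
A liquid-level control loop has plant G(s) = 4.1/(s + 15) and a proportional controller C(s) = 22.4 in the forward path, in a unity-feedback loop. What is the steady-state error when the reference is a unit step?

The loop is type 0. Static position error constant K_pos = C(0)·G(0) = 22.4·0.2733 = 6.123.
Steady-state error to a unit step: e_ss = 1/(1+K_pos) = 1/7.123 = 0.14.

0.14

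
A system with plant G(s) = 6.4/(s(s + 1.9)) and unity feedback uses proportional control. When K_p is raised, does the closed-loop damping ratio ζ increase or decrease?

decrease

ζ = 1.9/(2√(6.4K_p)); increasing K_p raises the denominator, so ζ falls.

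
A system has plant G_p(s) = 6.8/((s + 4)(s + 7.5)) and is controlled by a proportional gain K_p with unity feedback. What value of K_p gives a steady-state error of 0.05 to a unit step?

For a type-0 loop with proportional control, e_ss = 1/(1 + K_p·G_p(0)).
G_p(0) = 0.2267. Require 1/(1 + K_p·0.2267) = 0.05, so 1 + 0.2267·K_p = 20.
K_p = (20 − 1)/0.2267 = 83.8.

K_p = 83.8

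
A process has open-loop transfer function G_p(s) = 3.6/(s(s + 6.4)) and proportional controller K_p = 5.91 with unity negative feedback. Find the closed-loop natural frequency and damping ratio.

ω_n = 4.61 rad/s, ζ = 0.694

1 + K_p·G_p(s) = 0 gives s² + 6.4s + 21.28 = 0.
Matching s² + 2ζω_n s + ω_n²: ω_n = √21.28 = 4.613 rad/s and 2ζω_n = 6.4, so ζ = 6.4/(2·4.613) = 0.694.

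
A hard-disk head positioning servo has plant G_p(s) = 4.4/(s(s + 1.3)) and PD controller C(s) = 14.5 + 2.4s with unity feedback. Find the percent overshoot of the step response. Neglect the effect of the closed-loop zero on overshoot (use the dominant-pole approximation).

3.08%

Forward path: (14.5 + 2.4s)·4.4/(s(s+1.3)). The closed-loop characteristic equation is s² + (1.3 + 4.4·2.4)s + 4.4·14.5 = 0.
That is s² + 11.86s + 63.8 = 0, so ω_n = 7.987 rad/s and ζ = 11.86/(2·7.987) = 0.7424.
%OS = 100·exp(−πζ/√(1−ζ²)) = 3.08%.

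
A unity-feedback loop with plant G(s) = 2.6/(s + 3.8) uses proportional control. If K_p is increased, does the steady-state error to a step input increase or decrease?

decrease

e_ss = 1/(1 + K_p·G(0)); a larger K_p raises the denominator, so e_ss decreases.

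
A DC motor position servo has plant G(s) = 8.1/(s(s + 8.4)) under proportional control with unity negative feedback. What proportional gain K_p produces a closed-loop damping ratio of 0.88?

K_p = 2.81

Closed-loop characteristic equation: s² + 8.4s + K_p·8.1 = 0.
So ω_n = √(8.1K_p) and 2ζω_n = 8.4, giving ζ = 8.4/(2√(8.1K_p)).
Setting ζ = 0.88: √(8.1K_p) = 8.4/(2·0.88) = 4.773, so K_p = 22.78/8.1 = 2.81.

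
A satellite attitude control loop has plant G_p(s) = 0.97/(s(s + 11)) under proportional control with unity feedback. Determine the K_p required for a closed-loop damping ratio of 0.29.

Closed-loop characteristic equation: s² + 11s + K_p·0.97 = 0.
So ω_n = √(0.97K_p) and 2ζω_n = 11, giving ζ = 11/(2√(0.97K_p)).
Setting ζ = 0.29: √(0.97K_p) = 11/(2·0.29) = 18.97, so K_p = 359.7/0.97 = 371.

K_p = 371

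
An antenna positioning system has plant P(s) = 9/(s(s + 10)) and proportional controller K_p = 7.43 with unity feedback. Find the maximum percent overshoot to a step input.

8.83%

Closed-loop characteristic equation: s² + 10s + 66.87 = 0, so ω_n = 8.177 rad/s and ζ = 10/(2·8.177) = 0.6114.
%OS = 100·exp(−πζ/√(1−ζ²)) = 100·exp(−π·0.6114/√0.6261) = 8.83%.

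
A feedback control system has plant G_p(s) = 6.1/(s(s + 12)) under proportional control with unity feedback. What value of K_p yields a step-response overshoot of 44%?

From %OS = 100·exp(−πζ/√(1−ζ²)) = 44%, ζ = −ln(0.44)/√(π²+ln²(0.44)) = 0.2528.
Characteristic equation s² + 12s + 6.1K_p = 0 gives ζ = 12/(2√(6.1K_p)).
Setting ζ = 0.2528: √(6.1K_p) = 12/(2·0.2528) = 23.73, so K_p = 563.2/6.1 = 92.3.

K_p = 92.3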